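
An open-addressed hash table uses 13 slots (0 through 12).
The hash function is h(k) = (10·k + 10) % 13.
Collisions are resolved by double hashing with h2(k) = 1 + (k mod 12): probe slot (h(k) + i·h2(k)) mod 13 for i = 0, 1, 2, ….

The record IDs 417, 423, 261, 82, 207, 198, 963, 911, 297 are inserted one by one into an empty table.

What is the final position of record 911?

5

417: h=7 => slot 7
423: h=2 => slot 2
261: h=7, h2=10, probe 7,4 => slot 4
82: h=11 => slot 11
207: h=0 => slot 0
198: h=1 => slot 1
963: h=7, h2=4, probe 7,11,2,6 => slot 6
911: h=7, h2=12, probe 7,6,5 => slot 5
297: h=3 => slot 3
Table: [207, 198, 423, 297, 261, 911, 963, 417, _, _, _, 82, _]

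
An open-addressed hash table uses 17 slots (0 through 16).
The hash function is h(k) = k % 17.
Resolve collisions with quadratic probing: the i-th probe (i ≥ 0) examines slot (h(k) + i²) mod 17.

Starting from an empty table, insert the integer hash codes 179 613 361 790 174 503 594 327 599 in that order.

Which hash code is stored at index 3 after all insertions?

599

179: h=9 => slot 9
613: h=1 => slot 1
361: h=4 => slot 4
790: h=8 => slot 8
174: h=4, probe 4,5 => slot 5
503: h=10 => slot 10
594: h=16 => slot 16
327: h=4, probe 4,5,8,13 => slot 13
599: h=4, probe 4,5,8,13,3 => slot 3
Table: [∅, 613, ∅, 599, 361, 174, ∅, ∅, 790, 179, 503, ∅, ∅, 327, ∅, ∅, 594]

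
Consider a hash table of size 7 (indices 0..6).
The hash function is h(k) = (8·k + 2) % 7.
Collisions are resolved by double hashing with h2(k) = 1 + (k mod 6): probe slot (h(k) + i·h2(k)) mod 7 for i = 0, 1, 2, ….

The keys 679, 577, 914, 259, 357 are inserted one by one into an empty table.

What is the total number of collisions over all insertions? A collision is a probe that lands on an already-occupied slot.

3

Insert 679: h=2, slot 2 empty -> index 2.
Insert 577: h=5, slot 5 empty -> index 5.
Insert 914: h=6, slot 6 empty -> index 6.
Insert 259: h=2, h2=2, slot 2 occupied -> index 4.
Insert 357: h=2, h2=4, slots 2,6 occupied -> index 3.
Table: [_, _, 679, 357, 259, 577, 914]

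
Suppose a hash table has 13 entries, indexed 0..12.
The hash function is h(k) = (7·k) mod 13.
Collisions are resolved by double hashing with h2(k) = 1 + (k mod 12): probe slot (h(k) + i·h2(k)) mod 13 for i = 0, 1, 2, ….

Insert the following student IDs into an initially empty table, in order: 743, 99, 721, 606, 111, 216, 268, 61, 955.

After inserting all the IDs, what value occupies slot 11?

606

743: h=1 -> slot 1
99: h=4 -> slot 4
721: h=3 -> slot 3
606: h=4, h2=7, probe 4,11 -> slot 11
111: h=10 -> slot 10
216: h=4, h2=1, probe 4,5 -> slot 5
268: h=4, h2=5, probe 4,9 -> slot 9
61: h=11, h2=2, probe 11,0 -> slot 0
955: h=3, h2=8, probe 3,11,6 -> slot 6
Table: [61, 743, ., 721, 99, 216, 955, ., ., 268, 111, 606, .]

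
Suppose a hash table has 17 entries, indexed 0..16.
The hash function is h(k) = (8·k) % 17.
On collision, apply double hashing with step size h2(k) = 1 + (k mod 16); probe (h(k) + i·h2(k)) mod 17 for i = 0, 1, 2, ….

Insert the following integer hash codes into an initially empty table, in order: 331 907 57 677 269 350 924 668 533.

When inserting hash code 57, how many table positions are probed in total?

2

331 hashes to 13; slot 13 is free -> place at 13.
907 hashes to 14; slot 14 is free -> place at 14.
57 hashes to 14, h2=10; 14 taken -> place at 7.
677 hashes to 10; slot 10 is free -> place at 10.
269 hashes to 10, h2=14; 10,7 taken -> place at 4.
350 hashes to 12; slot 12 is free -> place at 12.
924 hashes to 14, h2=13; 14,10 taken -> place at 6.
668 hashes to 6, h2=13; 6 taken -> place at 2.
533 hashes to 14, h2=6; 14 taken -> place at 3.
Table: [—, —, 668, 533, 269, —, 924, 57, —, —, 677, —, 350, 331, 907, —, —]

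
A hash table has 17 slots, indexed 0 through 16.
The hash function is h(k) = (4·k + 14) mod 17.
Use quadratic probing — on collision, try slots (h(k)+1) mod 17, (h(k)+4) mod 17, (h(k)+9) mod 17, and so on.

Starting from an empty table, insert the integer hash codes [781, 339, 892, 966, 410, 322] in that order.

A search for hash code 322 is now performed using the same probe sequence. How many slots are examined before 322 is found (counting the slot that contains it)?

3

781: h=10 => slot 10
339: h=10, probe 10,11 => slot 11
892: h=12 => slot 12
966: h=2 => slot 2
410: h=5 => slot 5
322: h=10, probe 10,11,14 => slot 14
Table: [∅, ∅, 966, ∅, ∅, 410, ∅, ∅, ∅, ∅, 781, 339, 892, ∅, 322, ∅, ∅]
Lookup 322: h=10, probe 10,11,14 → found at 14.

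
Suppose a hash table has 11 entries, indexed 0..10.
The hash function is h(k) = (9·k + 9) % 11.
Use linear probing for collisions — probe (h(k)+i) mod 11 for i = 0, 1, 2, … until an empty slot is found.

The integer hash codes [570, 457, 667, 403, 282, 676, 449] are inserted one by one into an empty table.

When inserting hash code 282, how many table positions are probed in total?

4

570: h=2 -> slot 2
457: h=8 -> slot 8
667: h=6 -> slot 6
403: h=6, probe 6,7 -> slot 7
282: h=6, probe 6,7,8,9 -> slot 9
676: h=10 -> slot 10
449: h=2, probe 2,3 -> slot 3
Table: [-, -, 570, 449, -, -, 667, 403, 457, 282, 676]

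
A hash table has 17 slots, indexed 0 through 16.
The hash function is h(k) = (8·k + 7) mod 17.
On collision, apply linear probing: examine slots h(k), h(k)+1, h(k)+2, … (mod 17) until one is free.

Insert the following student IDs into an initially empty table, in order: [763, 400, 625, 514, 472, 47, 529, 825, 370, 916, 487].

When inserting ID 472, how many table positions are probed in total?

2

763 hashes to 8; slot 8 is free → place at 8.
400 hashes to 11; slot 11 is free → place at 11.
625 hashes to 9; slot 9 is free → place at 9.
514 hashes to 5; slot 5 is free → place at 5.
472 hashes to 9; 9 taken → place at 10.
47 hashes to 9; 9,10,11 taken → place at 12.
529 hashes to 6; slot 6 is free → place at 6.
825 hashes to 11; 11,12 taken → place at 13.
370 hashes to 9; 9,10,11,12,13 taken → place at 14.
916 hashes to 8; 8,9,10,11,12,13,14 taken → place at 15.
487 hashes to 10; 10,11,12,13,14,15 taken → place at 16.
Table: [—, —, —, —, —, 514, 529, —, 763, 625, 472, 400, 47, 825, 370, 916, 487]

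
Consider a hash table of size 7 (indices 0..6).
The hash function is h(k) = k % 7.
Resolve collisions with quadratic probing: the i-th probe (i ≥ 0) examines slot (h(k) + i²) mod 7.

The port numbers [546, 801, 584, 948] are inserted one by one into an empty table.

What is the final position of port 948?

Insert 546: h=0, slot 0 empty -> index 0.
Insert 801: h=3, slot 3 empty -> index 3.
Insert 584: h=3, slot 3 occupied -> index 4.
Insert 948: h=3, slots 3,4,0 occupied -> index 5.
Table: [546, _, _, 801, 584, 948, _]

5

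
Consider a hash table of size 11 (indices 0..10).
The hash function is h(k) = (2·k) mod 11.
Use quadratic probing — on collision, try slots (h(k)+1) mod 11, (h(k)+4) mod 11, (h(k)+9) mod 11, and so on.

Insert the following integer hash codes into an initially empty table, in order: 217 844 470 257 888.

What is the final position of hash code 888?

217 hashes to 5; slot 5 is free => place at 5.
844 hashes to 5; 5 taken => place at 6.
470 hashes to 5; 5,6 taken => place at 9.
257 hashes to 8; slot 8 is free => place at 8.
888 hashes to 5; 5,6,9 taken => place at 3.
Table: [., ., ., 888, ., 217, 844, ., 257, 470, .]

3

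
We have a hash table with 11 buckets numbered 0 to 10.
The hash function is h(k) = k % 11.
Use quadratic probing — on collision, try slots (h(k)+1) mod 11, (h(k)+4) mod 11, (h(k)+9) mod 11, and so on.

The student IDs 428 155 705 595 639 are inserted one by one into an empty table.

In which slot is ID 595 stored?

Insert 428: h=10, slot 10 empty => index 10.
Insert 155: h=1, slot 1 empty => index 1.
Insert 705: h=1, slot 1 occupied => index 2.
Insert 595: h=1, slots 1,2 occupied => index 5.
Insert 639: h=1, slots 1,2,5,10 occupied => index 6.
Table: [—, 155, 705, —, —, 595, 639, —, —, —, 428]

5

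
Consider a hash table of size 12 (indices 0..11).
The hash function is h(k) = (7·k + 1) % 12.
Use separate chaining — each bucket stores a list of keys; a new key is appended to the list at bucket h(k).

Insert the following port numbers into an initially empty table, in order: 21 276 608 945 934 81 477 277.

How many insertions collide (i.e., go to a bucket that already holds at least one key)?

3

Insert 21: h=4, bucket 4 empty -> new chain.
Insert 276: h=1, bucket 1 empty -> new chain.
Insert 608: h=9, bucket 9 empty -> new chain.
Insert 945: h=4, bucket 4 nonempty -> append to chain.
Insert 934: h=11, bucket 11 empty -> new chain.
Insert 81: h=4, bucket 4 nonempty -> append to chain.
Insert 477: h=4, bucket 4 nonempty -> append to chain.
Insert 277: h=8, bucket 8 empty -> new chain.
Final buckets:
0: .
1: 276
2: .
3: .
4: 21 -> 945 -> 81 -> 477
5: .
6: .
7: .
8: 277
9: 608
10: .
11: 934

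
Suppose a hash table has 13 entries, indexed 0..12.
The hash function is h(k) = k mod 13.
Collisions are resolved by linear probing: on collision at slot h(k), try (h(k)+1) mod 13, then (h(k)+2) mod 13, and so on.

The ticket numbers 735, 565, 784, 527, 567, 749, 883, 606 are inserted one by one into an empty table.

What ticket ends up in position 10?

735 hashes to 7; slot 7 is free -> place at 7.
565 hashes to 6; slot 6 is free -> place at 6.
784 hashes to 4; slot 4 is free -> place at 4.
527 hashes to 7; 7 taken -> place at 8.
567 hashes to 8; 8 taken -> place at 9.
749 hashes to 8; 8,9 taken -> place at 10.
883 hashes to 12; slot 12 is free -> place at 12.
606 hashes to 8; 8,9,10 taken -> place at 11.
Table: [-, -, -, -, 784, -, 565, 735, 527, 567, 749, 606, 883]

749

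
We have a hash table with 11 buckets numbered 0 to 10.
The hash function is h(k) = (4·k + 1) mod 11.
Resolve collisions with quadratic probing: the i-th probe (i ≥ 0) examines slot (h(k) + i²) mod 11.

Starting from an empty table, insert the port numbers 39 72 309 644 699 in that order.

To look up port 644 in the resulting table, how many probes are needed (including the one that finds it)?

39: h=3 -> slot 3
72: h=3, probe 3,4 -> slot 4
309: h=5 -> slot 5
644: h=3, probe 3,4,7 -> slot 7
699: h=3, probe 3,4,7,1 -> slot 1
Table: [-, 699, -, 39, 72, 309, -, 644, -, -, -]
Lookup 644: h=3, probe 3,4,7 → found at 7.

3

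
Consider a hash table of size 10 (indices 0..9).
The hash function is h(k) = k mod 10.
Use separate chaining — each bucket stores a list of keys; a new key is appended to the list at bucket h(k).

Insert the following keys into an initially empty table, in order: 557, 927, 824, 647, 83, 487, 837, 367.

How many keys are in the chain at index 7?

Insert 557: h=7, bucket 7 empty → new chain.
Insert 927: h=7, bucket 7 nonempty → append to chain.
Insert 824: h=4, bucket 4 empty → new chain.
Insert 647: h=7, bucket 7 nonempty → append to chain.
Insert 83: h=3, bucket 3 empty → new chain.
Insert 487: h=7, bucket 7 nonempty → append to chain.
Insert 837: h=7, bucket 7 nonempty → append to chain.
Insert 367: h=7, bucket 7 nonempty → append to chain.
Final buckets:
0: .
1: .
2: .
3: 83
4: 824
5: .
6: .
7: 557 -> 927 -> 647 -> 487 -> 837 -> 367
8: .
9: .

6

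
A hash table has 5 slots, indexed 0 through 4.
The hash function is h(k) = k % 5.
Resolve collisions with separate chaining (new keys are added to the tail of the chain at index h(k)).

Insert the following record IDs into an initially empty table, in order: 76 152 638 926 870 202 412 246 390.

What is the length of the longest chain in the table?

Insert 76: h=1, bucket 1 empty → new chain.
Insert 152: h=2, bucket 2 empty → new chain.
Insert 638: h=3, bucket 3 empty → new chain.
Insert 926: h=1, bucket 1 nonempty → append to chain.
Insert 870: h=0, bucket 0 empty → new chain.
Insert 202: h=2, bucket 2 nonempty → append to chain.
Insert 412: h=2, bucket 2 nonempty → append to chain.
Insert 246: h=1, bucket 1 nonempty → append to chain.
Insert 390: h=0, bucket 0 nonempty → append to chain.
Final buckets:
0: 870 -> 390
1: 76 -> 926 -> 246
2: 152 -> 202 -> 412
3: 638
4: _

3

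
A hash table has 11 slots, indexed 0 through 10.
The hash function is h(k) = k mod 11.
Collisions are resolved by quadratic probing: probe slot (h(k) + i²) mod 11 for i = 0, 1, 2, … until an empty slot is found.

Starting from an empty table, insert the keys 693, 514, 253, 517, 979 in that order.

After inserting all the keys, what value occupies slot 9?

979

Insert 693: h=0, slot 0 empty -> index 0.
Insert 514: h=8, slot 8 empty -> index 8.
Insert 253: h=0, slot 0 occupied -> index 1.
Insert 517: h=0, slots 0,1 occupied -> index 4.
Insert 979: h=0, slots 0,1,4 occupied -> index 9.
Table: [693, 253, -, -, 517, -, -, -, 514, 979, -]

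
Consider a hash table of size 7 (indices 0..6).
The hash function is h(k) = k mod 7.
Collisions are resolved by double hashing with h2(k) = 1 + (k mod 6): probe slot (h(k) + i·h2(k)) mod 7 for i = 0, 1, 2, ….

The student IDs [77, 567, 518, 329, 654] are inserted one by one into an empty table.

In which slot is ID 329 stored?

Insert 77: h=0, slot 0 empty → index 0.
Insert 567: h=0, h2=4, slot 0 occupied → index 4.
Insert 518: h=0, h2=3, slot 0 occupied → index 3.
Insert 329: h=0, h2=6, slot 0 occupied → index 6.
Insert 654: h=3, h2=1, slots 3,4 occupied → index 5.
Table: [77, ., ., 518, 567, 654, 329]

6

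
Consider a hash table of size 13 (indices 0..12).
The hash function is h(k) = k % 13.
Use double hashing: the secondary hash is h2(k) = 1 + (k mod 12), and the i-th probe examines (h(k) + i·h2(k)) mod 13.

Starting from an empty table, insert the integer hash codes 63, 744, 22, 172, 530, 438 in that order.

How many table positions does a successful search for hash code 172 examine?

63: h=11 → slot 11
744: h=3 → slot 3
22: h=9 → slot 9
172: h=3, h2=5, probe 3,8 → slot 8
530: h=10 → slot 10
438: h=9, h2=7, probe 9,3,10,4 → slot 4
Table: [-, -, -, 744, 438, -, -, -, 172, 22, 530, 63, -]
Lookup 172: h=3, h2=5, probe 3,8 → found at 8.

2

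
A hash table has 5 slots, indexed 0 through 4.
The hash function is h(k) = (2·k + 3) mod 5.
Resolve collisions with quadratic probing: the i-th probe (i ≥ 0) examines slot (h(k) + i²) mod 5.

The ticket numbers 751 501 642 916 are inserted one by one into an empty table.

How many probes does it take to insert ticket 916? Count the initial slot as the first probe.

3

751 hashes to 0; slot 0 is free => place at 0.
501 hashes to 0; 0 taken => place at 1.
642 hashes to 2; slot 2 is free => place at 2.
916 hashes to 0; 0,1 taken => place at 4.
Table: [751, 501, 642, —, 916]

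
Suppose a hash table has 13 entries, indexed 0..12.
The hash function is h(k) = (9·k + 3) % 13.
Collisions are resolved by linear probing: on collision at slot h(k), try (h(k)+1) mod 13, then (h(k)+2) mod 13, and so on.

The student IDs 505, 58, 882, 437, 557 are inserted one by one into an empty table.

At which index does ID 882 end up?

505 hashes to 11; slot 11 is free -> place at 11.
58 hashes to 5; slot 5 is free -> place at 5.
882 hashes to 11; 11 taken -> place at 12.
437 hashes to 10; slot 10 is free -> place at 10.
557 hashes to 11; 11,12 taken -> place at 0.
Table: [557, ∅, ∅, ∅, ∅, 58, ∅, ∅, ∅, ∅, 437, 505, 882]

12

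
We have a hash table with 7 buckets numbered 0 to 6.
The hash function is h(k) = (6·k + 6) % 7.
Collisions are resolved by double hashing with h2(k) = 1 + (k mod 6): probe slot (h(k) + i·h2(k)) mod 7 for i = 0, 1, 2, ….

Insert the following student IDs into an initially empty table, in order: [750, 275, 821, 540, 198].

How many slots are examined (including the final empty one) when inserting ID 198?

Insert 750: h=5, slot 5 empty => index 5.
Insert 275: h=4, slot 4 empty => index 4.
Insert 821: h=4, h2=6, slot 4 occupied => index 3.
Insert 540: h=5, h2=1, slot 5 occupied => index 6.
Insert 198: h=4, h2=1, slots 4,5,6 occupied => index 0.
Table: [198, ∅, ∅, 821, 275, 750, 540]

4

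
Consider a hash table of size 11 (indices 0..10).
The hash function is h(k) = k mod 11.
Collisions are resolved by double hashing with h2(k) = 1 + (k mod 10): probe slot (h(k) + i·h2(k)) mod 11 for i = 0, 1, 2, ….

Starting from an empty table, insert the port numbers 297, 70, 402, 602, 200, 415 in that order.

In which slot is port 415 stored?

3

297 hashes to 0; slot 0 is free -> place at 0.
70 hashes to 4; slot 4 is free -> place at 4.
402 hashes to 6; slot 6 is free -> place at 6.
602 hashes to 8; slot 8 is free -> place at 8.
200 hashes to 2; slot 2 is free -> place at 2.
415 hashes to 8, h2=6; 8 taken -> place at 3.
Table: [297, —, 200, 415, 70, —, 402, —, 602, —, —]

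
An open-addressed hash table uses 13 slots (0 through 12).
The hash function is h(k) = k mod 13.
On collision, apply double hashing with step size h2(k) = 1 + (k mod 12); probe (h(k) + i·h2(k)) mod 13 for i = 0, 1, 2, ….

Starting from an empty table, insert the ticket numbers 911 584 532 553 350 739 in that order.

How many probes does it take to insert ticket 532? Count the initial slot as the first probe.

Insert 911: h=1, slot 1 empty → index 1.
Insert 584: h=12, slot 12 empty → index 12.
Insert 532: h=12, h2=5, slot 12 occupied → index 4.
Insert 553: h=7, slot 7 empty → index 7.
Insert 350: h=12, h2=3, slot 12 occupied → index 2.
Insert 739: h=11, slot 11 empty → index 11.
Table: [., 911, 350, ., 532, ., ., 553, ., ., ., 739, 584]

2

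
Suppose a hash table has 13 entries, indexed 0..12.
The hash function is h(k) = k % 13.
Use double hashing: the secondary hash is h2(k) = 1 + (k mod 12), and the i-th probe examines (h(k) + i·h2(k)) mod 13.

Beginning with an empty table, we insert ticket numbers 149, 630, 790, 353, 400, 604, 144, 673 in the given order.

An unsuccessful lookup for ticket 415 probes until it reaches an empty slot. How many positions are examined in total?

5

149: h=6 -> slot 6
630: h=6, h2=7, probe 6,0 -> slot 0
790: h=10 -> slot 10
353: h=2 -> slot 2
400: h=10, h2=5, probe 10,2,7 -> slot 7
604: h=6, h2=5, probe 6,11 -> slot 11
144: h=1 -> slot 1
673: h=10, h2=2, probe 10,12 -> slot 12
Table: [630, 144, 353, —, —, —, 149, 400, —, —, 790, 604, 673]
Lookup 415: h=12, h2=8, probe 12,7,2,10,5 → slot 5 empty, not found.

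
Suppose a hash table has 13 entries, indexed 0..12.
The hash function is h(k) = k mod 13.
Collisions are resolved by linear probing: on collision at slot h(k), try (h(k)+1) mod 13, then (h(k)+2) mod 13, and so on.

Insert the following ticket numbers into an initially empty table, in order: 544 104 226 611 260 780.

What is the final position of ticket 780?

3

544: h=11 → slot 11
104: h=0 → slot 0
226: h=5 → slot 5
611: h=0, probe 0,1 → slot 1
260: h=0, probe 0,1,2 → slot 2
780: h=0, probe 0,1,2,3 → slot 3
Table: [104, 611, 260, 780, ∅, 226, ∅, ∅, ∅, ∅, ∅, 544, ∅]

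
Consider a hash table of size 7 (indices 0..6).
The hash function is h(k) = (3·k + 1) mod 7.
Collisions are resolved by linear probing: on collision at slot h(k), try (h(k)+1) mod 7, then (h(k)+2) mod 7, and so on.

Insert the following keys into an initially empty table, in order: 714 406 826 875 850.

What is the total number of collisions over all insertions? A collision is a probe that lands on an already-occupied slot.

714 hashes to 1; slot 1 is free → place at 1.
406 hashes to 1; 1 taken → place at 2.
826 hashes to 1; 1,2 taken → place at 3.
875 hashes to 1; 1,2,3 taken → place at 4.
850 hashes to 3; 3,4 taken → place at 5.
Table: [-, 714, 406, 826, 875, 850, -]

8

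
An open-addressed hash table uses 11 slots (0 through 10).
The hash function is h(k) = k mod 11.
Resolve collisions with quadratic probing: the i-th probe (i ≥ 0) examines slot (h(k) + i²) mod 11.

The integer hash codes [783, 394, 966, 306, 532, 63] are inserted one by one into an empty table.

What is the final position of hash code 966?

10

783 hashes to 2; slot 2 is free => place at 2.
394 hashes to 9; slot 9 is free => place at 9.
966 hashes to 9; 9 taken => place at 10.
306 hashes to 9; 9,10,2 taken => place at 7.
532 hashes to 4; slot 4 is free => place at 4.
63 hashes to 8; slot 8 is free => place at 8.
Table: [∅, ∅, 783, ∅, 532, ∅, ∅, 306, 63, 394, 966]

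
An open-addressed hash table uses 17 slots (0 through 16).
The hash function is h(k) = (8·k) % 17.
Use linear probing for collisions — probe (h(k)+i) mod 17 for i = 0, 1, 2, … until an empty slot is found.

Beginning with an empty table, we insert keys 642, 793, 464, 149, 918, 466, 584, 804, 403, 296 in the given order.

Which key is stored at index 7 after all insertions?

804

Insert 642: h=2, slot 2 empty => index 2.
Insert 793: h=3, slot 3 empty => index 3.
Insert 464: h=6, slot 6 empty => index 6.
Insert 149: h=2, slots 2,3 occupied => index 4.
Insert 918: h=0, slot 0 empty => index 0.
Insert 466: h=5, slot 5 empty => index 5.
Insert 584: h=14, slot 14 empty => index 14.
Insert 804: h=6, slot 6 occupied => index 7.
Insert 403: h=11, slot 11 empty => index 11.
Insert 296: h=5, slots 5,6,7 occupied => index 8.
Table: [918, —, 642, 793, 149, 466, 464, 804, 296, —, —, 403, —, —, 584, —, —]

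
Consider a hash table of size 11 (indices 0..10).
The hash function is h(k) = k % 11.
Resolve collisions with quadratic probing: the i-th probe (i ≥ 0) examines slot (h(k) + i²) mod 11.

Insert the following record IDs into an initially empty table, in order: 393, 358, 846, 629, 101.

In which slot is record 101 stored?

Insert 393: h=8, slot 8 empty → index 8.
Insert 358: h=6, slot 6 empty → index 6.
Insert 846: h=10, slot 10 empty → index 10.
Insert 629: h=2, slot 2 empty → index 2.
Insert 101: h=2, slot 2 occupied → index 3.
Table: [., ., 629, 101, ., ., 358, ., 393, ., 846]

3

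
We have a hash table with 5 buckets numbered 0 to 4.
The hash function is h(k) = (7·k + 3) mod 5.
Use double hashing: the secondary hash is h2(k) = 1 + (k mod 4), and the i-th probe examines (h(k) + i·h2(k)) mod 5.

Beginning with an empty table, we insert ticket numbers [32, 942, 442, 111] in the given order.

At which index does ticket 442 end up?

Insert 32: h=2, slot 2 empty -> index 2.
Insert 942: h=2, h2=3, slot 2 occupied -> index 0.
Insert 442: h=2, h2=3, slots 2,0 occupied -> index 3.
Insert 111: h=0, h2=4, slot 0 occupied -> index 4.
Table: [942, ∅, 32, 442, 111]

3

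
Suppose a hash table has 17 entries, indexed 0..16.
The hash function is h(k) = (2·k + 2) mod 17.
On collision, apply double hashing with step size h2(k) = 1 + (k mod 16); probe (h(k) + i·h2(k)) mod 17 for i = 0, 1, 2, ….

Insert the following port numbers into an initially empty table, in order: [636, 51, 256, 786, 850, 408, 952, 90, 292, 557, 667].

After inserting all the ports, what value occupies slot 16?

636

Insert 636: h=16, slot 16 empty → index 16.
Insert 51: h=2, slot 2 empty → index 2.
Insert 256: h=4, slot 4 empty → index 4.
Insert 786: h=10, slot 10 empty → index 10.
Insert 850: h=2, h2=3, slot 2 occupied → index 5.
Insert 408: h=2, h2=9, slot 2 occupied → index 11.
Insert 952: h=2, h2=9, slots 2,11 occupied → index 3.
Insert 90: h=12, slot 12 empty → index 12.
Insert 292: h=8, slot 8 empty → index 8.
Insert 557: h=11, h2=14, slots 11,8,5,2,16 occupied → index 13.
Insert 667: h=10, h2=12, slots 10,5 occupied → index 0.
Table: [667, -, 51, 952, 256, 850, -, -, 292, -, 786, 408, 90, 557, -, -, 636]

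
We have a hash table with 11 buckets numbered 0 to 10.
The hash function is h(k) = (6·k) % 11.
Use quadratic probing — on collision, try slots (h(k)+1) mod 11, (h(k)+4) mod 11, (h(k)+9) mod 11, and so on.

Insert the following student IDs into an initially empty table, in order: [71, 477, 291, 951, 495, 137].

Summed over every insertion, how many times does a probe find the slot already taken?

71: h=8 => slot 8
477: h=2 => slot 2
291: h=8, probe 8,9 => slot 9
951: h=8, probe 8,9,1 => slot 1
495: h=0 => slot 0
137: h=8, probe 8,9,1,6 => slot 6
Table: [495, 951, 477, -, -, -, 137, -, 71, 291, -]

6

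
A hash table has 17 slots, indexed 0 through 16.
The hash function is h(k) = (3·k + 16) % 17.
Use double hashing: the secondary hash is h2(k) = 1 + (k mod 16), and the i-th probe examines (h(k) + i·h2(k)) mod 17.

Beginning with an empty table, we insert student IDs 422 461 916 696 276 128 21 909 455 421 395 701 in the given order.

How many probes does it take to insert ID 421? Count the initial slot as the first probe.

3

422: h=7 → slot 7
461: h=5 → slot 5
916: h=10 → slot 10
696: h=13 → slot 13
276: h=11 → slot 11
128: h=9 → slot 9
21: h=11, h2=6, probe 11,0 → slot 0
909: h=6 → slot 6
455: h=4 → slot 4
421: h=4, h2=6, probe 4,10,16 → slot 16
395: h=11, h2=12, probe 11,6,1 → slot 1
701: h=11, h2=14, probe 11,8 → slot 8
Table: [21, 395, ., ., 455, 461, 909, 422, 701, 128, 916, 276, ., 696, ., ., 421]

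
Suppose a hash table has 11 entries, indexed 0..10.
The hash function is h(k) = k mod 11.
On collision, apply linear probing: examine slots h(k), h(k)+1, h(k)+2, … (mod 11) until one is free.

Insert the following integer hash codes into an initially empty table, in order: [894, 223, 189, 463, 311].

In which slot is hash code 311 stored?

894: h=3 -> slot 3
223: h=3, probe 3,4 -> slot 4
189: h=2 -> slot 2
463: h=1 -> slot 1
311: h=3, probe 3,4,5 -> slot 5
Table: [-, 463, 189, 894, 223, 311, -, -, -, -, -]

5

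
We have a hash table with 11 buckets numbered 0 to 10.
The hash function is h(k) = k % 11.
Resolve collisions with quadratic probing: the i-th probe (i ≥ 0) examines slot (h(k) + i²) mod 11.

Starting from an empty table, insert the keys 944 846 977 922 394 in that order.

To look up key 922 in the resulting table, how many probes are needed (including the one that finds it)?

944: h=9 → slot 9
846: h=10 → slot 10
977: h=9, probe 9,10,2 → slot 2
922: h=9, probe 9,10,2,7 → slot 7
394: h=9, probe 9,10,2,7,3 → slot 3
Table: [—, —, 977, 394, —, —, —, 922, —, 944, 846]
Lookup 922: h=9, probe 9,10,2,7 → found at 7.

4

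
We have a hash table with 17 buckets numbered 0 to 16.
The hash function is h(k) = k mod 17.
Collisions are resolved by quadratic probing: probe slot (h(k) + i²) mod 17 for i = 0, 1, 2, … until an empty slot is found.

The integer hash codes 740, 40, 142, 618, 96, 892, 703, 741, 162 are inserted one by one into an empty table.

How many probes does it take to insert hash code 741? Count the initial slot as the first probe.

740 hashes to 9; slot 9 is free => place at 9.
40 hashes to 6; slot 6 is free => place at 6.
142 hashes to 6; 6 taken => place at 7.
618 hashes to 6; 6,7 taken => place at 10.
96 hashes to 11; slot 11 is free => place at 11.
892 hashes to 8; slot 8 is free => place at 8.
703 hashes to 6; 6,7,10 taken => place at 15.
741 hashes to 10; 10,11 taken => place at 14.
162 hashes to 9; 9,10 taken => place at 13.
Table: [—, —, —, —, —, —, 40, 142, 892, 740, 618, 96, —, 162, 741, 703, —]

3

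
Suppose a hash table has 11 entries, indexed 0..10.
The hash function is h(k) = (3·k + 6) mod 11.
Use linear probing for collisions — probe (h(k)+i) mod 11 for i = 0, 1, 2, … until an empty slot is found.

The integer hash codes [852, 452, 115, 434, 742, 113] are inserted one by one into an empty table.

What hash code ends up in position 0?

115

Insert 852: h=10, slot 10 empty => index 10.
Insert 452: h=9, slot 9 empty => index 9.
Insert 115: h=10, slot 10 occupied => index 0.
Insert 434: h=10, slots 10,0 occupied => index 1.
Insert 742: h=10, slots 10,0,1 occupied => index 2.
Insert 113: h=4, slot 4 empty => index 4.
Table: [115, 434, 742, _, 113, _, _, _, _, 452, 852]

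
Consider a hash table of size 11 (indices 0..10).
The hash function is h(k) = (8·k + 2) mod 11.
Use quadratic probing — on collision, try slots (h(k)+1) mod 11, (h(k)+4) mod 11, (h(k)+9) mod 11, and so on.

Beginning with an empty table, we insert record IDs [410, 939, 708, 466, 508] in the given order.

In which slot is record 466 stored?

Insert 410: h=4, slot 4 empty -> index 4.
Insert 939: h=1, slot 1 empty -> index 1.
Insert 708: h=1, slot 1 occupied -> index 2.
Insert 466: h=1, slots 1,2 occupied -> index 5.
Insert 508: h=7, slot 7 empty -> index 7.
Table: [., 939, 708, ., 410, 466, ., 508, ., ., .]

5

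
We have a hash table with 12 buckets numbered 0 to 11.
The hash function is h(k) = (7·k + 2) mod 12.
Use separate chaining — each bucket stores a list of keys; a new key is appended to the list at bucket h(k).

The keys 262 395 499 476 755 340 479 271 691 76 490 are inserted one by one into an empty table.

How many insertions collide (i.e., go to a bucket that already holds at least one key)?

Insert 262: h=0, bucket 0 empty -> new chain.
Insert 395: h=7, bucket 7 empty -> new chain.
Insert 499: h=3, bucket 3 empty -> new chain.
Insert 476: h=10, bucket 10 empty -> new chain.
Insert 755: h=7, bucket 7 nonempty -> append to chain.
Insert 340: h=6, bucket 6 empty -> new chain.
Insert 479: h=7, bucket 7 nonempty -> append to chain.
Insert 271: h=3, bucket 3 nonempty -> append to chain.
Insert 691: h=3, bucket 3 nonempty -> append to chain.
Insert 76: h=6, bucket 6 nonempty -> append to chain.
Insert 490: h=0, bucket 0 nonempty -> append to chain.
Final buckets:
0: 262 -> 490
1: -
2: -
3: 499 -> 271 -> 691
4: -
5: -
6: 340 -> 76
7: 395 -> 755 -> 479
8: -
9: -
10: 476
11: -

6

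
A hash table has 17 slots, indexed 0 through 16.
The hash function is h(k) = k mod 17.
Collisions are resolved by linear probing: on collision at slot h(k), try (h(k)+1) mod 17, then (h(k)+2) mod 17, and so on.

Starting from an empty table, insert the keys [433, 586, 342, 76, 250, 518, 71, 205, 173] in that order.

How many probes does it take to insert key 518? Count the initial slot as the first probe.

433: h=8 -> slot 8
586: h=8, probe 8,9 -> slot 9
342: h=2 -> slot 2
76: h=8, probe 8,9,10 -> slot 10
250: h=12 -> slot 12
518: h=8, probe 8,9,10,11 -> slot 11
71: h=3 -> slot 3
205: h=1 -> slot 1
173: h=3, probe 3,4 -> slot 4
Table: [—, 205, 342, 71, 173, —, —, —, 433, 586, 76, 518, 250, —, —, —, —]

4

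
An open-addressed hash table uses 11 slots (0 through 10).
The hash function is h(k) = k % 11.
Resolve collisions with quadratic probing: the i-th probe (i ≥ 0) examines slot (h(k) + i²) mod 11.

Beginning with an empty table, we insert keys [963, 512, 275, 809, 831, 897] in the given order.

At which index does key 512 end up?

7

963 hashes to 6; slot 6 is free -> place at 6.
512 hashes to 6; 6 taken -> place at 7.
275 hashes to 0; slot 0 is free -> place at 0.
809 hashes to 6; 6,7 taken -> place at 10.
831 hashes to 6; 6,7,10 taken -> place at 4.
897 hashes to 6; 6,7,10,4,0 taken -> place at 9.
Table: [275, -, -, -, 831, -, 963, 512, -, 897, 809]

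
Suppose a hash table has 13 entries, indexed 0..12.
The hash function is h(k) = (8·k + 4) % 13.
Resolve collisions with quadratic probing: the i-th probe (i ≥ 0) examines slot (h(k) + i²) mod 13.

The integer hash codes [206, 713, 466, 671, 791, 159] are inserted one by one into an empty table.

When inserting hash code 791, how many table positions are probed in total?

206: h=1 => slot 1
713: h=1, probe 1,2 => slot 2
466: h=1, probe 1,2,5 => slot 5
671: h=3 => slot 3
791: h=1, probe 1,2,5,10 => slot 10
159: h=2, probe 2,3,6 => slot 6
Table: [—, 206, 713, 671, —, 466, 159, —, —, —, 791, —, —]

4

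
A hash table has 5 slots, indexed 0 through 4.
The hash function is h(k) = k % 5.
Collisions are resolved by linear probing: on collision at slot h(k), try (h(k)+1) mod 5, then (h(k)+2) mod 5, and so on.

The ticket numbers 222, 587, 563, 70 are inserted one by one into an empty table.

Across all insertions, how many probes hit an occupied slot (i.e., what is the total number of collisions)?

Insert 222: h=2, slot 2 empty -> index 2.
Insert 587: h=2, slot 2 occupied -> index 3.
Insert 563: h=3, slot 3 occupied -> index 4.
Insert 70: h=0, slot 0 empty -> index 0.
Table: [70, _, 222, 587, 563]

2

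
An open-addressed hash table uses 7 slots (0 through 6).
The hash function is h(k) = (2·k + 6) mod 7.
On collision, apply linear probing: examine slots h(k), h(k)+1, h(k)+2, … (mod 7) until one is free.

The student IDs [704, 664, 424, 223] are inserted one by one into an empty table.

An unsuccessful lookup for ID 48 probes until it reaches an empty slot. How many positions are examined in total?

3

704: h=0 -> slot 0
664: h=4 -> slot 4
424: h=0, probe 0,1 -> slot 1
223: h=4, probe 4,5 -> slot 5
Table: [704, 424, _, _, 664, 223, _]
Lookup 48: h=4, probe 4,5,6 → slot 6 empty, not found.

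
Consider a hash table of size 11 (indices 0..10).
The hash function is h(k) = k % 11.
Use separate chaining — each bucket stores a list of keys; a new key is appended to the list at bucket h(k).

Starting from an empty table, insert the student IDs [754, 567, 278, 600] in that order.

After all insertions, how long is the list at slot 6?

3

Insert 754: h=6, bucket 6 empty -> new chain.
Insert 567: h=6, bucket 6 nonempty -> append to chain.
Insert 278: h=3, bucket 3 empty -> new chain.
Insert 600: h=6, bucket 6 nonempty -> append to chain.
Final buckets:
0: —
1: —
2: —
3: 278
4: —
5: —
6: 754 -> 567 -> 600
7: —
8: —
9: —
10: —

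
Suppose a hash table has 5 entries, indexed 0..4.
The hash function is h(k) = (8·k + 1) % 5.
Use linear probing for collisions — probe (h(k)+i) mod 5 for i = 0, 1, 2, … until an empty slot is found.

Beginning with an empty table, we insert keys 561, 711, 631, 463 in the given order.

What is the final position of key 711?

0

561: h=4 → slot 4
711: h=4, probe 4,0 → slot 0
631: h=4, probe 4,0,1 → slot 1
463: h=0, probe 0,1,2 → slot 2
Table: [711, 631, 463, _, 561]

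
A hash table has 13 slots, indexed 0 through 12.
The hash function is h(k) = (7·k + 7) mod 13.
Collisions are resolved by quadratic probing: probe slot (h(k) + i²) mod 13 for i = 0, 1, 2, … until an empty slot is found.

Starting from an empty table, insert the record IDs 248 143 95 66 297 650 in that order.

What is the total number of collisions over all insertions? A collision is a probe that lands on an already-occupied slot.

248 hashes to 1; slot 1 is free → place at 1.
143 hashes to 7; slot 7 is free → place at 7.
95 hashes to 9; slot 9 is free → place at 9.
66 hashes to 1; 1 taken → place at 2.
297 hashes to 6; slot 6 is free → place at 6.
650 hashes to 7; 7 taken → place at 8.
Table: [., 248, 66, ., ., ., 297, 143, 650, 95, ., ., .]

2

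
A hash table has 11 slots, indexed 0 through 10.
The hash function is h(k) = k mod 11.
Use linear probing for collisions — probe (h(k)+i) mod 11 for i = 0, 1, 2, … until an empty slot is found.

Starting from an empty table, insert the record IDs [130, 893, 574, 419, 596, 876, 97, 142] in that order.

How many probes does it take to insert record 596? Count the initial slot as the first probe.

130: h=9 => slot 9
893: h=2 => slot 2
574: h=2, probe 2,3 => slot 3
419: h=1 => slot 1
596: h=2, probe 2,3,4 => slot 4
876: h=7 => slot 7
97: h=9, probe 9,10 => slot 10
142: h=10, probe 10,0 => slot 0
Table: [142, 419, 893, 574, 596, ., ., 876, ., 130, 97]

3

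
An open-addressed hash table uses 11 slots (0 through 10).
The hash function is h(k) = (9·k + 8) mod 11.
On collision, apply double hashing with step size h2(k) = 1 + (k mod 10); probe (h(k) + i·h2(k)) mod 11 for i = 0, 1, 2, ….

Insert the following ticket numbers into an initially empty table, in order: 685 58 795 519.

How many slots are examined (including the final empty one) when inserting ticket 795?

2

685 hashes to 2; slot 2 is free -> place at 2.
58 hashes to 2, h2=9; 2 taken -> place at 0.
795 hashes to 2, h2=6; 2 taken -> place at 8.
519 hashes to 4; slot 4 is free -> place at 4.
Table: [58, _, 685, _, 519, _, _, _, 795, _, _]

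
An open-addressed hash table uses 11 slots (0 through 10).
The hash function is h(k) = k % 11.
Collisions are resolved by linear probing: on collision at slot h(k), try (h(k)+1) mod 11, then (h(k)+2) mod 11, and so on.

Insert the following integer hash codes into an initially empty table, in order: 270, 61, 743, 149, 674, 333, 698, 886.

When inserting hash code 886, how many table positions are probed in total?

5

Insert 270: h=6, slot 6 empty → index 6.
Insert 61: h=6, slot 6 occupied → index 7.
Insert 743: h=6, slots 6,7 occupied → index 8.
Insert 149: h=6, slots 6,7,8 occupied → index 9.
Insert 674: h=3, slot 3 empty → index 3.
Insert 333: h=3, slot 3 occupied → index 4.
Insert 698: h=5, slot 5 empty → index 5.
Insert 886: h=6, slots 6,7,8,9 occupied → index 10.
Table: [_, _, _, 674, 333, 698, 270, 61, 743, 149, 886]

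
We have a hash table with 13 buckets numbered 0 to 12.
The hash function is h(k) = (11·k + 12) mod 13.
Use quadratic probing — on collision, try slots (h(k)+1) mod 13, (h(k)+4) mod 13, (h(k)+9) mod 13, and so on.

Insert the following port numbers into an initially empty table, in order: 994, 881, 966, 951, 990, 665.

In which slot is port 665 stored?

12

994: h=0 → slot 0
881: h=5 → slot 5
966: h=4 → slot 4
951: h=8 → slot 8
990: h=8, probe 8,9 → slot 9
665: h=8, probe 8,9,12 → slot 12
Table: [994, ., ., ., 966, 881, ., ., 951, 990, ., ., 665]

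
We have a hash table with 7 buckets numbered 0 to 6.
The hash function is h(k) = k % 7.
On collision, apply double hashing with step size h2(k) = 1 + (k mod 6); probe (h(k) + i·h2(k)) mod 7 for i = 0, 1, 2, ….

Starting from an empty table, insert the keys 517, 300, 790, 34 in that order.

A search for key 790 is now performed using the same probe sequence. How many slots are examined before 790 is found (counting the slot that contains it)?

2

517: h=6 → slot 6
300: h=6, h2=1, probe 6,0 → slot 0
790: h=6, h2=5, probe 6,4 → slot 4
34: h=6, h2=5, probe 6,4,2 → slot 2
Table: [300, -, 34, -, 790, -, 517]
Lookup 790: h=6, h2=5, probe 6,4 → found at 4.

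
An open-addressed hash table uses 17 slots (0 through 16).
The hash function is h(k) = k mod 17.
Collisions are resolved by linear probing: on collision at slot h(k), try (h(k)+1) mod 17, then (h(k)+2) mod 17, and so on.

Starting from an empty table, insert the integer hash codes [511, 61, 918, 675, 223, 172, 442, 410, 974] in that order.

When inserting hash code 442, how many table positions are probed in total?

5

511 hashes to 1; slot 1 is free → place at 1.
61 hashes to 10; slot 10 is free → place at 10.
918 hashes to 0; slot 0 is free → place at 0.
675 hashes to 12; slot 12 is free → place at 12.
223 hashes to 2; slot 2 is free → place at 2.
172 hashes to 2; 2 taken → place at 3.
442 hashes to 0; 0,1,2,3 taken → place at 4.
410 hashes to 2; 2,3,4 taken → place at 5.
974 hashes to 5; 5 taken → place at 6.
Table: [918, 511, 223, 172, 442, 410, 974, _, _, _, 61, _, 675, _, _, _, _]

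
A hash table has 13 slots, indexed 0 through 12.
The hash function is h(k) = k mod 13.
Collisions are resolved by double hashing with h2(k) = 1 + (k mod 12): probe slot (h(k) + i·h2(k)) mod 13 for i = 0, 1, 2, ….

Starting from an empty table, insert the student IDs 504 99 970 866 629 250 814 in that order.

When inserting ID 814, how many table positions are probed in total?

Insert 504: h=10, slot 10 empty -> index 10.
Insert 99: h=8, slot 8 empty -> index 8.
Insert 970: h=8, h2=11, slot 8 occupied -> index 6.
Insert 866: h=8, h2=3, slot 8 occupied -> index 11.
Insert 629: h=5, slot 5 empty -> index 5.
Insert 250: h=3, slot 3 empty -> index 3.
Insert 814: h=8, h2=11, slots 8,6 occupied -> index 4.
Table: [-, -, -, 250, 814, 629, 970, -, 99, -, 504, 866, -]

3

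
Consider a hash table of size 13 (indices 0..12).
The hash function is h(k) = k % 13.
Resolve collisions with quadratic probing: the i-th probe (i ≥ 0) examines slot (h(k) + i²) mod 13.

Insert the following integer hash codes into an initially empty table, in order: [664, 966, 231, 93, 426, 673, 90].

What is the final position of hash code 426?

11

Insert 664: h=1, slot 1 empty → index 1.
Insert 966: h=4, slot 4 empty → index 4.
Insert 231: h=10, slot 10 empty → index 10.
Insert 93: h=2, slot 2 empty → index 2.
Insert 426: h=10, slot 10 occupied → index 11.
Insert 673: h=10, slots 10,11,1 occupied → index 6.
Insert 90: h=12, slot 12 empty → index 12.
Table: [∅, 664, 93, ∅, 966, ∅, 673, ∅, ∅, ∅, 231, 426, 90]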